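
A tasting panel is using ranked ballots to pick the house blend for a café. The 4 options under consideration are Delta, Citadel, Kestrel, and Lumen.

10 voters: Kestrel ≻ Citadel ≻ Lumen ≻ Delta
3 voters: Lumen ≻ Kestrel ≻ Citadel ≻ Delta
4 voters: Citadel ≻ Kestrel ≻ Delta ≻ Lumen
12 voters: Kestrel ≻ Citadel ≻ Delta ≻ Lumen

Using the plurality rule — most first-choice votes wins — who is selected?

First-place vote totals:
  Delta: 0
  Citadel: 4
  Kestrel: 22
  Lumen: 3
Kestrel has the most first-place votes.

Kestrel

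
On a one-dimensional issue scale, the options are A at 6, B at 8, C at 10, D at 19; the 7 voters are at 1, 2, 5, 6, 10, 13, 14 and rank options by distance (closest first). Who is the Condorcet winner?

A

With single-peaked preferences on a line, the Condorcet winner is the candidate closest to the median voter.
The median voter (position 6) is closest to A at 6.
Check: A vs C — voters closer to A: 4 of 7.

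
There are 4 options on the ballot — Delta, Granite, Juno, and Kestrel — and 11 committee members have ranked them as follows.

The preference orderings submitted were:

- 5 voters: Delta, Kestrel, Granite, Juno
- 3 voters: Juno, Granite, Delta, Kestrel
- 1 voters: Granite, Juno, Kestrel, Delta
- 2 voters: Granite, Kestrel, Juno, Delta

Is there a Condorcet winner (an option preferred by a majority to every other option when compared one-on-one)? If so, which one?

Head-to-head results (11 voters total):
Delta vs Granite: Granite wins 6–5.
Delta vs Juno: Juno wins 6–5.
Delta vs Kestrel: Delta wins 8–3.
Granite vs Juno: Granite wins 8–3.
Granite vs Kestrel: Granite wins 6–5.
Juno vs Kestrel: Kestrel wins 7–4.
Granite beats each rival — Delta (6–5), Juno (8–3), Kestrel (6–5) — so Granite is the Condorcet winner.

Granite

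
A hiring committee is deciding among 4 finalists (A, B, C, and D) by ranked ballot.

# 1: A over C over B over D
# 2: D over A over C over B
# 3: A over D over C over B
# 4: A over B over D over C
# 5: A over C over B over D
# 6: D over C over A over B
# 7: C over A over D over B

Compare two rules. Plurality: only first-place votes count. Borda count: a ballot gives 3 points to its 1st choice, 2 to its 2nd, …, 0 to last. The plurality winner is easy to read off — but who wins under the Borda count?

A

Plurality first-place counts: A 4, B 0, C 1, D 2 → A.
Borda totals: A 17, B 4, C 11, D 10 → A.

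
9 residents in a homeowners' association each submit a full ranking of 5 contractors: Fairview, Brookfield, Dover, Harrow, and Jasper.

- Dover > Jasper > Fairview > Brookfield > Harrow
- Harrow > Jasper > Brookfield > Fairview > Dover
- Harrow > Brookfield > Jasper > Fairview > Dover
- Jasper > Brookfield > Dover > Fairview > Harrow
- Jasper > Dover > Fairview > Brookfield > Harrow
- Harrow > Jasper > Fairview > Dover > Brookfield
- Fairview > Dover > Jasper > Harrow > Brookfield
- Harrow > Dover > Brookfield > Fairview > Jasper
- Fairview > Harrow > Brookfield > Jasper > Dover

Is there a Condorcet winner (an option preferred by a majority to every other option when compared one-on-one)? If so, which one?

There is no Condorcet winner

Head-to-head results (9 voters total):
Fairview vs Brookfield: Fairview wins 5–4.
Fairview vs Dover: Fairview wins 5–4.
Fairview vs Harrow: Fairview wins 5–4.
Fairview vs Jasper: Jasper wins 6–3.
Brookfield vs Dover: Dover wins 5–4.
Brookfield vs Harrow: Harrow wins 6–3.
Brookfield vs Jasper: Jasper wins 6–3.
Dover vs Harrow: Harrow wins 5–4.
Dover vs Jasper: Jasper wins 6–3.
Harrow vs Jasper: Harrow wins 5–4.
No candidate beats all others: Fairview beats Harrow beats Jasper beats Fairview, a majority cycle.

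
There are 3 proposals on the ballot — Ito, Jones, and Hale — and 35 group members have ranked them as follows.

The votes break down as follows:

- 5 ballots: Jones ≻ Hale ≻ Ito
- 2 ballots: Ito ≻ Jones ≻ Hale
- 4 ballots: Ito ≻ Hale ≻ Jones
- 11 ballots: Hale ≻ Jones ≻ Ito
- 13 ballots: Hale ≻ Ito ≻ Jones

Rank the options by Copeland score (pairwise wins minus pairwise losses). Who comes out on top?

Pairwise results:
  Ito vs Jones: Ito wins 19–16.
  Ito vs Hale: Hale wins 29–6.
  Jones vs Hale: Hale wins 28–7.
Copeland scores (wins − losses):
  Ito: 1 − 1 = 0
  Jones: 0 − 2 = -2
  Hale: 2 − 0 = 2
Hale has the best Copeland score.

Hale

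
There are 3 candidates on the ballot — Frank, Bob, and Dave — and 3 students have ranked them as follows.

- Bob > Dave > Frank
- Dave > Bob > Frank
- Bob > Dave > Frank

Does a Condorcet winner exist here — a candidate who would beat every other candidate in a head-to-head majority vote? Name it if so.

Head-to-head results (3 voters total):
Frank vs Bob: Bob wins 3–0.
Frank vs Dave: Dave wins 3–0.
Bob vs Dave: Bob wins 2–1.
Bob beats each rival — Frank (3–0), Dave (2–1) — so Bob is the Condorcet winner.

Bob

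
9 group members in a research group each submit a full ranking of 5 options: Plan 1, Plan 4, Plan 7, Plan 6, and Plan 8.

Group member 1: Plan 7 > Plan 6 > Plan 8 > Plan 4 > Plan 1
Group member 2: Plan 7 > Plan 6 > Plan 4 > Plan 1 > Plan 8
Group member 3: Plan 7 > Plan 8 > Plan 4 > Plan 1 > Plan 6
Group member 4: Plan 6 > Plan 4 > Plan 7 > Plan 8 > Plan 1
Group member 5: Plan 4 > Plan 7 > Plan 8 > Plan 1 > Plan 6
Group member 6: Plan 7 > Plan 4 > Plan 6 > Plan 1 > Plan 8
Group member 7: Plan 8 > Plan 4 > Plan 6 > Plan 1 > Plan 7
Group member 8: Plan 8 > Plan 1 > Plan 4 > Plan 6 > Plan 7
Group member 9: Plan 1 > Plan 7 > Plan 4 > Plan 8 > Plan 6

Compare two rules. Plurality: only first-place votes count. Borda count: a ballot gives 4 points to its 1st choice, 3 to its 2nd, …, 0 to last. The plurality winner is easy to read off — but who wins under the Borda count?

Plurality first-place counts: Plan 1 1, Plan 4 1, Plan 7 4, Plan 6 1, Plan 8 2 → Plan 7.
Borda totals: Plan 1 12, Plan 4 22, Plan 7 24, Plan 6 15, Plan 8 17 → Plan 7.

Plan 7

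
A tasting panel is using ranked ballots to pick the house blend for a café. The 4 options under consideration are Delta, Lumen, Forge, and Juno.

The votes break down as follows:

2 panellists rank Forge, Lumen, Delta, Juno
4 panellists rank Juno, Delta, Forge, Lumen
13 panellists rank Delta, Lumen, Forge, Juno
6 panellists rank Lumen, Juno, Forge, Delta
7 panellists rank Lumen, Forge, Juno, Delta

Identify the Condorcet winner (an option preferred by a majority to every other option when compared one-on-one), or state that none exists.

Head-to-head results (32 voters total):
Delta vs Lumen: Delta wins 17–15.
Delta vs Forge: Delta wins 17–15.
Delta vs Juno: Juno wins 17–15.
Lumen vs Forge: Lumen wins 26–6.
Lumen vs Juno: Lumen wins 28–4.
Forge vs Juno: Forge wins 22–10.
No candidate beats all others: Delta beats Lumen beats Juno beats Delta, a majority cycle.

No Condorcet winner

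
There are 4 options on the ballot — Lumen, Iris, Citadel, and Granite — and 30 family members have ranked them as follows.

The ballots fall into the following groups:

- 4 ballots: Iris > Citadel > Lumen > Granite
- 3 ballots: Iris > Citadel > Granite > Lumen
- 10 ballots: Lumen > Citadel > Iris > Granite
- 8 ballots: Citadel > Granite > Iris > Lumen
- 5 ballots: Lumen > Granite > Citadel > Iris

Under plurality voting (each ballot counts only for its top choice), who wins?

Lumen

First-place vote totals:
  Lumen: 15
  Iris: 7
  Citadel: 8
  Granite: 0
Lumen has the most first-place votes.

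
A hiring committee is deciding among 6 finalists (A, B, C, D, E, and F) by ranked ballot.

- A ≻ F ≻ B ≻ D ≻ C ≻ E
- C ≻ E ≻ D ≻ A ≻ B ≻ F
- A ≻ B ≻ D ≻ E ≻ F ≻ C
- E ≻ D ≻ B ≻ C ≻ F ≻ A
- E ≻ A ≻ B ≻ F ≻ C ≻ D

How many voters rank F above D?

Ballots ranking F above D: 2.
Ballots ranking D above F: 3.
So 2 of 5 voters prefer F to D.

2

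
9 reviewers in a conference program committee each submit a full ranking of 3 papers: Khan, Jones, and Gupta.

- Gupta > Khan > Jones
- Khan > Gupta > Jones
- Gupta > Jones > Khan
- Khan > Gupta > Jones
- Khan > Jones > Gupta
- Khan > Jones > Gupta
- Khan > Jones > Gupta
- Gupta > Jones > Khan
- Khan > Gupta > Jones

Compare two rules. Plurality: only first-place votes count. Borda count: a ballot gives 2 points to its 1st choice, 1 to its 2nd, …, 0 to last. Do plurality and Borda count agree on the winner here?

Plurality first-place counts: Khan 6, Jones 0, Gupta 3 → Khan.
Borda totals: Khan 13, Jones 5, Gupta 9 → Khan.
The two rules agree on Khan.

Yes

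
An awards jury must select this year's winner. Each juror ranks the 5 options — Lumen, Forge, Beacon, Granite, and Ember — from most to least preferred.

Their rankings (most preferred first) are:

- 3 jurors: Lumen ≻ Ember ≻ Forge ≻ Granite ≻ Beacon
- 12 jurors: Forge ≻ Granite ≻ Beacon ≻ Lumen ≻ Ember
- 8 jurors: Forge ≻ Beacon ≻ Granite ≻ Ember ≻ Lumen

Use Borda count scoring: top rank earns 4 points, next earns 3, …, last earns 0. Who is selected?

Forge

Borda scores:
  Lumen: 3·4 + 12·1 + 8·0 = 24
  Forge: 3·2 + 12·4 + 8·4 = 86
  Beacon: 3·0 + 12·2 + 8·3 = 48
  Granite: 3·1 + 12·3 + 8·2 = 55
  Ember: 3·3 + 12·0 + 8·1 = 17
Forge has the highest total.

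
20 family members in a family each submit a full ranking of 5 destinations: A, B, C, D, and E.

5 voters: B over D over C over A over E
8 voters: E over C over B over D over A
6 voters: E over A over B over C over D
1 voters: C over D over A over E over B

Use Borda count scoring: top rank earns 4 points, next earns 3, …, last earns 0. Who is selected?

E

Borda scores:
  A: 5·1 + 8·0 + 6·3 + 2 = 25
  B: 5·4 + 8·2 + 6·2 + 0 = 48
  C: 5·2 + 8·3 + 6·1 + 4 = 44
  D: 5·3 + 8·1 + 6·0 + 3 = 26
  E: 5·0 + 8·4 + 6·4 + 1 = 57
E has the highest total.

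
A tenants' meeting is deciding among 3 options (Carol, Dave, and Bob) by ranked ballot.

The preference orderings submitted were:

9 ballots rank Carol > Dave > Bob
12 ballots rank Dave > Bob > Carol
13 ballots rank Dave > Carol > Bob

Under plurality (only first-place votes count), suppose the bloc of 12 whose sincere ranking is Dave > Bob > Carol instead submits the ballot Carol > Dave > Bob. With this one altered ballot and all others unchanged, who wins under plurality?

Carol

First-place totals with the altered ballot: Carol 21, Dave 13, Bob 0.
The switch changes the winner from Dave to Carol.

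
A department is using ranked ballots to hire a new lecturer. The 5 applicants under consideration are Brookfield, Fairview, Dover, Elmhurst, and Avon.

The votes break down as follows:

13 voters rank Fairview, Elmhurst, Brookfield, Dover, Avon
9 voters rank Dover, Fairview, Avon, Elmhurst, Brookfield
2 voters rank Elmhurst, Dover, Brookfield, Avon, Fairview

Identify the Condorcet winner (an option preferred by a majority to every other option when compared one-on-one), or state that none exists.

Fairview

Head-to-head results (24 voters total):
Brookfield vs Fairview: Fairview wins 22–2.
Brookfield vs Dover: Brookfield wins 13–11.
Brookfield vs Elmhurst: Elmhurst wins 24–0.
Brookfield vs Avon: Brookfield wins 15–9.
Fairview vs Dover: Fairview wins 13–11.
Fairview vs Elmhurst: Fairview wins 22–2.
Fairview vs Avon: Fairview wins 22–2.
Dover vs Elmhurst: Elmhurst wins 15–9.
Dover vs Avon: Dover wins 24–0.
Elmhurst vs Avon: Elmhurst wins 15–9.
Fairview beats each rival — Brookfield (22–2), Dover (13–11), Elmhurst (22–2), Avon (22–2) — so Fairview is the Condorcet winner.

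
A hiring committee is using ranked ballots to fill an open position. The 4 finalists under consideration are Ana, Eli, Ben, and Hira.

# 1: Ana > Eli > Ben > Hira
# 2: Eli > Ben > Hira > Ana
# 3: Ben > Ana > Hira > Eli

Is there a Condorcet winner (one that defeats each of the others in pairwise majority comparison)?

No

Head-to-head results (3 voters total):
Ana vs Eli: Ana wins 2–1.
Ana vs Ben: Ben wins 2–1.
Ana vs Hira: Ana wins 2–1.
Eli vs Ben: Eli wins 2–1.
Eli vs Hira: Eli wins 2–1.
Ben vs Hira: Ben wins 3–0.
No candidate beats all others: Ana beats Eli beats Ben beats Ana, a majority cycle.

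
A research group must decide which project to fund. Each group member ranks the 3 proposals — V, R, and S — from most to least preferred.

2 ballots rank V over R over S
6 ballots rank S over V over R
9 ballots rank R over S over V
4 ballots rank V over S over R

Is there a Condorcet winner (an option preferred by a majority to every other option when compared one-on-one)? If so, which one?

Head-to-head results (21 voters total):
V vs R: V wins 12–9.
V vs S: S wins 15–6.
R vs S: R wins 11–10.
No candidate beats all others: V beats R beats S beats V, a majority cycle.

There is no Condorcet winner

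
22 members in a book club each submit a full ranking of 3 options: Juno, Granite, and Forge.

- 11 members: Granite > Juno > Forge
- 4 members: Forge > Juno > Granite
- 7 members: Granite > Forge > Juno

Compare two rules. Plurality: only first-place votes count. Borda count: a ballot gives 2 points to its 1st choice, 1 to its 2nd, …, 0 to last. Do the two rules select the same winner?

Yes

Plurality first-place counts: Juno 0, Granite 18, Forge 4 → Granite.
Borda totals: Juno 15, Granite 36, Forge 15 → Granite.
The two rules agree on Granite.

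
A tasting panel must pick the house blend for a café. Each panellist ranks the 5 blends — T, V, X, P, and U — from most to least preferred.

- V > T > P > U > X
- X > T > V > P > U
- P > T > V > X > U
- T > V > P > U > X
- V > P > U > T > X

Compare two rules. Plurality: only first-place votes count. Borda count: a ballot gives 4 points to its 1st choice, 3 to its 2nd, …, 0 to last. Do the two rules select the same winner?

Plurality first-place counts: T 1, V 2, X 1, P 1, U 0 → V.
Borda totals: T 14, V 15, X 5, P 12, U 4 → V.
The two rules agree on V.

Yes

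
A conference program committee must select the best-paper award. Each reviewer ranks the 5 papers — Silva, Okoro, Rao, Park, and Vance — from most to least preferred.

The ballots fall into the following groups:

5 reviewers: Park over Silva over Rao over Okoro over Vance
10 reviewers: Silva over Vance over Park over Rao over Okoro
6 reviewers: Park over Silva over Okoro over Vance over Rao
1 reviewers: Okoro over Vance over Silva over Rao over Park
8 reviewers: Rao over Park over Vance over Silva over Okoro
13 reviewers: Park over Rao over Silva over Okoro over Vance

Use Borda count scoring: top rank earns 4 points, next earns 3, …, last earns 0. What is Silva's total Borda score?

109

Borda scores:
  Silva: 5·3 + 10·4 + 6·3 + 2 + 8·1 + 13·2 = 109
  Okoro: 5·1 + 10·0 + 6·2 + 4 + 8·0 + 13·1 = 34
  Rao: 5·2 + 10·1 + 6·0 + 1 + 8·4 + 13·3 = 92
  Park: 5·4 + 10·2 + 6·4 + 0 + 8·3 + 13·4 = 140
  Vance: 5·0 + 10·3 + 6·1 + 3 + 8·2 + 13·0 = 55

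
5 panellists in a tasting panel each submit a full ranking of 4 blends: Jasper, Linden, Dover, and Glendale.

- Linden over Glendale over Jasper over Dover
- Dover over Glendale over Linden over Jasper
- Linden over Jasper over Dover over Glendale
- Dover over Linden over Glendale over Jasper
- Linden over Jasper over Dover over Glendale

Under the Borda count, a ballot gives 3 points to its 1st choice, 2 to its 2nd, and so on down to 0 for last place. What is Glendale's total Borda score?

5

Borda scores:
  Jasper: 1 + 0 + 2 + 0 + 2 = 5
  Linden: 3 + 1 + 3 + 2 + 3 = 12
  Dover: 0 + 3 + 1 + 3 + 1 = 8
  Glendale: 2 + 2 + 0 + 1 + 0 = 5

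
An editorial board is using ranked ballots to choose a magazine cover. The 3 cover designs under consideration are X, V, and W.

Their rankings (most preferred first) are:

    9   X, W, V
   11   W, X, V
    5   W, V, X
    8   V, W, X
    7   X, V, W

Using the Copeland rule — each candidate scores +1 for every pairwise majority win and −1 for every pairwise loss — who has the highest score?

W

Pairwise results:
  X vs V: X wins 27–13.
  X vs W: W wins 24–16.
  V vs W: W wins 25–15.
Copeland scores (wins − losses):
  X: 1 − 1 = 0
  V: 0 − 2 = -2
  W: 2 − 0 = 2
W has the best Copeland score.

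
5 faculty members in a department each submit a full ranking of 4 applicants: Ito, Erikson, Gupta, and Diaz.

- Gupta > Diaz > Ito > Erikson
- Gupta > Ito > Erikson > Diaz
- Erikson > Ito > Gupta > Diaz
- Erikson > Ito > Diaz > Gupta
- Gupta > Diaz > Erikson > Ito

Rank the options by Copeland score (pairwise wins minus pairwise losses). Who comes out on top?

Gupta

Pairwise results:
  Ito vs Erikson: Erikson wins 3–2.
  Ito vs Gupta: Gupta wins 3–2.
  Ito vs Diaz: Ito wins 3–2.
  Erikson vs Gupta: Gupta wins 3–2.
  Erikson vs Diaz: Erikson wins 3–2.
  Gupta vs Diaz: Gupta wins 4–1.
Copeland scores (wins − losses):
  Ito: 1 − 2 = -1
  Erikson: 2 − 1 = 1
  Gupta: 3 − 0 = 3
  Diaz: 0 − 3 = -3
Gupta has the best Copeland score.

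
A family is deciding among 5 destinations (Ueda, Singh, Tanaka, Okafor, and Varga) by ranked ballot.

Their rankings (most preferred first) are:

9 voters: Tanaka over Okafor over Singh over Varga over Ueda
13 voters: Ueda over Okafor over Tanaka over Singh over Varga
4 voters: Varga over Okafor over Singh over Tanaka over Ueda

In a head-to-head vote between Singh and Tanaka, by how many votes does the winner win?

Ballots ranking Singh above Tanaka: 4.
Ballots ranking Tanaka above Singh: 9+13 = 22.
Tanaka wins 22–4, a margin of 18.

18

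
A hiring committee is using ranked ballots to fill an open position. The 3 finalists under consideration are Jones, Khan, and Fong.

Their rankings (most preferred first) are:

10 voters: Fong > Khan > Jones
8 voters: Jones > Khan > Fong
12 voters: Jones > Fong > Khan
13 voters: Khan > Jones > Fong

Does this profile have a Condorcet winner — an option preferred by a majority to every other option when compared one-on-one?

No

Head-to-head results (43 voters total):
Jones vs Khan: Khan wins 23–20.
Jones vs Fong: Jones wins 33–10.
Khan vs Fong: Fong wins 22–21.
No candidate beats all others: Jones beats Fong beats Khan beats Jones, a majority cycle.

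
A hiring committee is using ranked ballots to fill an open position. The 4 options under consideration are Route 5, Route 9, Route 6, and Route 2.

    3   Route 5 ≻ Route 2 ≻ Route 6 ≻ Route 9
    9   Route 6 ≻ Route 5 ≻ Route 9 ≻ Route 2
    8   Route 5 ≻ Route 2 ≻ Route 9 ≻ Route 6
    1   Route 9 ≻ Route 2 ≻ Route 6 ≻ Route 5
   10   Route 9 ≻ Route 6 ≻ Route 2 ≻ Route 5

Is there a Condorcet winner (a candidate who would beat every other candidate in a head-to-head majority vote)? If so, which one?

There is no Condorcet winner

Head-to-head results (31 voters total):
Route 5 vs Route 9: Route 5 wins 20–11.
Route 5 vs Route 6: Route 6 wins 20–11.
Route 5 vs Route 2: Route 5 wins 20–11.
Route 9 vs Route 6: Route 9 wins 19–12.
Route 9 vs Route 2: Route 9 wins 20–11.
Route 6 vs Route 2: Route 6 wins 19–12.
No candidate beats all others: Route 5 beats Route 9 beats Route 6 beats Route 5, a majority cycle.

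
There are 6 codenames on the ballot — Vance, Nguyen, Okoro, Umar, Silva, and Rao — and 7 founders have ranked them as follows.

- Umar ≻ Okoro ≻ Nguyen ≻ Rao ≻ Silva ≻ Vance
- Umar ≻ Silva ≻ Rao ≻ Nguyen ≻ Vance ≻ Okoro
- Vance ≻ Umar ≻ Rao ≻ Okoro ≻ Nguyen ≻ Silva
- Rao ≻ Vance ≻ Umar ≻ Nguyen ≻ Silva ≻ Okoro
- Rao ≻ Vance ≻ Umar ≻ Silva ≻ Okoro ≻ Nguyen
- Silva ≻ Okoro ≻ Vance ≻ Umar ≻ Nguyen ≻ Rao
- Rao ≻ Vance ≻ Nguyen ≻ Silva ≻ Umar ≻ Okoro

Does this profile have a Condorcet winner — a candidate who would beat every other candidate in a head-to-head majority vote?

No

Head-to-head results (7 voters total):
Vance vs Nguyen: Vance wins 5–2.
Vance vs Okoro: Vance wins 5–2.
Vance vs Umar: Vance wins 5–2.
Vance vs Silva: Vance wins 4–3.
Vance vs Rao: Rao wins 5–2.
Nguyen vs Okoro: Okoro wins 4–3.
Nguyen vs Umar: Umar wins 6–1.
Nguyen vs Silva: Nguyen wins 4–3.
Nguyen vs Rao: Rao wins 5–2.
Okoro vs Umar: Umar wins 6–1.
Okoro vs Silva: Silva wins 5–2.
Okoro vs Rao: Rao wins 5–2.
Umar vs Silva: Umar wins 5–2.
Umar vs Rao: Umar wins 4–3.
Silva vs Rao: Rao wins 5–2.
No candidate beats all others: Vance beats Umar beats Rao beats Vance, a majority cycle.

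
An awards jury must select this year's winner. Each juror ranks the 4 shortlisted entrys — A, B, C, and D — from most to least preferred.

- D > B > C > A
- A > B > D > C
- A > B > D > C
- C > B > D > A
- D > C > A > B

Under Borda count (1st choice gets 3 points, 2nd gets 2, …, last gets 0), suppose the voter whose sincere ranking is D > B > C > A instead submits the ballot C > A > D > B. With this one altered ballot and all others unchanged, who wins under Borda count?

A

Borda totals with the altered ballot: A 9, B 6, C 8, D 7.
The switch changes the winner from D to A.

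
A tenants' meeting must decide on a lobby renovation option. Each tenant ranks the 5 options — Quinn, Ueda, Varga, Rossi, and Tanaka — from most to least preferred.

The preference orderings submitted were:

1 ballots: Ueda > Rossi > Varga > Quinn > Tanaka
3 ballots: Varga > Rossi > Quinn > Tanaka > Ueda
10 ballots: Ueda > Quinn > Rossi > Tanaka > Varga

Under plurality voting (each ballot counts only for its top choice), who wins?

First-place vote totals:
  Quinn: 0
  Ueda: 11
  Varga: 3
  Rossi: 0
  Tanaka: 0
Ueda has the most first-place votes.

Ueda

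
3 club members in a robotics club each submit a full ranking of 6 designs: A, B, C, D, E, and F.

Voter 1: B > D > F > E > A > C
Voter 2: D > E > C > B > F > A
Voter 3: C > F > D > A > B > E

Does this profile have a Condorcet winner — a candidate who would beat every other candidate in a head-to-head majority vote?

Head-to-head results (3 voters total):
A vs B: B wins 2–1.
A vs C: C wins 2–1.
A vs D: D wins 3–0.
A vs E: E wins 2–1.
A vs F: F wins 3–0.
B vs C: C wins 2–1.
B vs D: D wins 2–1.
B vs E: B wins 2–1.
B vs F: B wins 2–1.
C vs D: D wins 2–1.
C vs E: E wins 2–1.
C vs F: C wins 2–1.
D vs E: D wins 3–0.
D vs F: D wins 2–1.
E vs F: F wins 2–1.
D beats each rival — A (3–0), B (2–1), C (2–1), E (3–0), F (2–1) — so D is the Condorcet winner.

Yes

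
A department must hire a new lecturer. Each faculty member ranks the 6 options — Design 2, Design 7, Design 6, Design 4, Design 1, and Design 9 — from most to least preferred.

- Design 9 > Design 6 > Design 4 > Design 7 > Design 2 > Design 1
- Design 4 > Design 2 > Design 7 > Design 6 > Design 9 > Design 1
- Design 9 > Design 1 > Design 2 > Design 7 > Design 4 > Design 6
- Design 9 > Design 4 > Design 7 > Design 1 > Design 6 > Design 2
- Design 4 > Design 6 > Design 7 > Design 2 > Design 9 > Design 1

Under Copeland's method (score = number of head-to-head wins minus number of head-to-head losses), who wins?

Design 9

Pairwise results:
  Design 2 vs Design 7: Design 7 wins 3–2.
  Design 2 vs Design 6: Design 6 wins 3–2.
  Design 2 vs Design 4: Design 4 wins 4–1.
  Design 2 vs Design 1: Design 2 wins 3–2.
  Design 2 vs Design 9: Design 9 wins 3–2.
  Design 7 vs Design 6: Design 7 wins 3–2.
  Design 7 vs Design 4: Design 4 wins 4–1.
  Design 7 vs Design 1: Design 7 wins 4–1.
  Design 7 vs Design 9: Design 9 wins 3–2.
  Design 6 vs Design 4: Design 4 wins 4–1.
  Design 6 vs Design 1: Design 6 wins 3–2.
  Design 6 vs Design 9: Design 9 wins 3–2.
  Design 4 vs Design 1: Design 4 wins 4–1.
  Design 4 vs Design 9: Design 9 wins 3–2.
  Design 1 vs Design 9: Design 9 wins 5–0.
Copeland scores (wins − losses):
  Design 2: 1 − 4 = -3
  Design 7: 3 − 2 = 1
  Design 6: 2 − 3 = -1
  Design 4: 4 − 1 = 3
  Design 1: 0 − 5 = -5
  Design 9: 5 − 0 = 5
Design 9 has the best Copeland score.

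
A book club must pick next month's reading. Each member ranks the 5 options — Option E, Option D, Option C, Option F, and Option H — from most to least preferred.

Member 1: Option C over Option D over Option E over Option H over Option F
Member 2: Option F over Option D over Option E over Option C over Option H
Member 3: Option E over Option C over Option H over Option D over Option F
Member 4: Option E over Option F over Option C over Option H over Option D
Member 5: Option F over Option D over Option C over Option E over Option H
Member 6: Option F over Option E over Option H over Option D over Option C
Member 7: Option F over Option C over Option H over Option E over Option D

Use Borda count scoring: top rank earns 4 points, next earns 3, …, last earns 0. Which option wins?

Borda scores:
  Option E: 2 + 2 + 4 + 4 + 1 + 3 + 1 = 17
  Option D: 3 + 3 + 1 + 0 + 3 + 1 + 0 = 11
  Option C: 4 + 1 + 3 + 2 + 2 + 0 + 3 = 15
  Option F: 0 + 4 + 0 + 3 + 4 + 4 + 4 = 19
  Option H: 1 + 0 + 2 + 1 + 0 + 2 + 2 = 8
Option F has the highest total.

Option F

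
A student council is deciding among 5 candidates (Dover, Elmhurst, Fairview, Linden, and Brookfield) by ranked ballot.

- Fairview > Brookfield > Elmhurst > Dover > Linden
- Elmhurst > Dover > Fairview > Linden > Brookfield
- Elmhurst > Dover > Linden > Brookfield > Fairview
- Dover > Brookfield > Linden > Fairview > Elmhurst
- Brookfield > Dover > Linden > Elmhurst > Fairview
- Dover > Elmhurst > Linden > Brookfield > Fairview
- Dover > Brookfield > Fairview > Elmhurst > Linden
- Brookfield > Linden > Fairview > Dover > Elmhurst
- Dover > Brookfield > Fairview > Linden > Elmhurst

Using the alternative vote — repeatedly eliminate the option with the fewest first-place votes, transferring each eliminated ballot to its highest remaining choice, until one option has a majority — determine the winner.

Round 1: Dover 4, Elmhurst 2, Brookfield 2, Fairview 1, Linden 0. Linden has the fewest and is eliminated.
Round 2: Dover 4, Elmhurst 2, Brookfield 2, Fairview 1. Fairview has the fewest and is eliminated.
Round 3: Dover 4, Brookfield 3, Elmhurst 2. Elmhurst has the fewest and is eliminated.
Round 4: Dover 6, Brookfield 3. Dover has a majority.

Dover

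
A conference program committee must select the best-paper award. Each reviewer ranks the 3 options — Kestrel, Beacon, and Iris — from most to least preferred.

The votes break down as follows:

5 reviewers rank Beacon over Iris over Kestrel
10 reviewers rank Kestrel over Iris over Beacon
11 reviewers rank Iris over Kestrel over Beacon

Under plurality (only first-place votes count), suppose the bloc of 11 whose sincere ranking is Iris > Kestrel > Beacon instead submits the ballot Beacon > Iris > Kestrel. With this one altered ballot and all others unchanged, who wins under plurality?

First-place totals with the altered ballot: Kestrel 10, Beacon 16, Iris 0.
The switch changes the winner from Iris to Beacon.

Beacon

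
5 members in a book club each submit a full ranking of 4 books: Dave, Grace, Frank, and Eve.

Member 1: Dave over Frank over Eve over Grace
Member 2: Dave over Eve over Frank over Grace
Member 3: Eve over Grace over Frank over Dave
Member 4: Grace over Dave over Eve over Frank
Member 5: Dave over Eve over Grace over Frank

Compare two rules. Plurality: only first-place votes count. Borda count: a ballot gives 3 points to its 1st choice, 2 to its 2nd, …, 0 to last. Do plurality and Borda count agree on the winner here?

Plurality first-place counts: Dave 3, Grace 1, Frank 0, Eve 1 → Dave.
Borda totals: Dave 11, Grace 6, Frank 4, Eve 9 → Dave.
The two rules agree on Dave.

Yes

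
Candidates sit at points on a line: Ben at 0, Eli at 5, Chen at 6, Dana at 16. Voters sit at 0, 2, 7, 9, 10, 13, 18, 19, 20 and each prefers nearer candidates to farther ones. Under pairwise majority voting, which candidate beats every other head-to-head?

Chen

With single-peaked preferences on a line, the Condorcet winner is the candidate closest to the median voter.
The median voter (position 10) is closest to Chen at 6.
Check: Chen vs Dana — voters closer to Chen: 5 of 9.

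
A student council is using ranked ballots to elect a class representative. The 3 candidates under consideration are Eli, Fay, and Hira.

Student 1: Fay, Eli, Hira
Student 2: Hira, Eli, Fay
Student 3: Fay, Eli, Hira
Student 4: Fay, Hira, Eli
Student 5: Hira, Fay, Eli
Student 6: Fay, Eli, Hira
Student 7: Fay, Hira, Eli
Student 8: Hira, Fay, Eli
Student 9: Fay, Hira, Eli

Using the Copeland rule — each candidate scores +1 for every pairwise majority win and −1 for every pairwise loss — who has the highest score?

Fay

Pairwise results:
  Eli vs Fay: Fay wins 8–1.
  Eli vs Hira: Hira wins 6–3.
  Fay vs Hira: Fay wins 6–3.
Copeland scores (wins − losses):
  Eli: 0 − 2 = -2
  Fay: 2 − 0 = 2
  Hira: 1 − 1 = 0
Fay has the best Copeland score.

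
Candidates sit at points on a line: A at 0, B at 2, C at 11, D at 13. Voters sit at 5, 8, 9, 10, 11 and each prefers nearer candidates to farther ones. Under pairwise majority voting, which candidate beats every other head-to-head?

C

With single-peaked preferences on a line, the Condorcet winner is the candidate closest to the median voter.
The median voter (position 9) is closest to C at 11.
Check: C vs A — voters closer to C: 4 of 5.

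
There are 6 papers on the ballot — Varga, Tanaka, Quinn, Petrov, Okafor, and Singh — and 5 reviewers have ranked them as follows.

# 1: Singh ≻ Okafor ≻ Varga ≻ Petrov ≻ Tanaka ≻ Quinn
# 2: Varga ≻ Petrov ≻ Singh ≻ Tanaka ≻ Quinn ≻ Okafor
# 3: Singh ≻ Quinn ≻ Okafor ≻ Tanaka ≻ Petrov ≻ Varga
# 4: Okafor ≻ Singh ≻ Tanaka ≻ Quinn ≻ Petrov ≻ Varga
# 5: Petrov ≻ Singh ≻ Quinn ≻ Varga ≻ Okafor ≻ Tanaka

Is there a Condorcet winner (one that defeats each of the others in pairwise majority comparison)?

Head-to-head results (5 voters total):
Varga vs Tanaka: Varga wins 3–2.
Varga vs Quinn: Quinn wins 3–2.
Varga vs Petrov: Petrov wins 3–2.
Varga vs Okafor: Okafor wins 3–2.
Varga vs Singh: Singh wins 4–1.
Tanaka vs Quinn: Tanaka wins 3–2.
Tanaka vs Petrov: Petrov wins 3–2.
Tanaka vs Okafor: Okafor wins 4–1.
Tanaka vs Singh: Singh wins 5–0.
Quinn vs Petrov: Petrov wins 3–2.
Quinn vs Okafor: Quinn wins 3–2.
Quinn vs Singh: Singh wins 5–0.
Petrov vs Okafor: Okafor wins 3–2.
Petrov vs Singh: Singh wins 3–2.
Okafor vs Singh: Singh wins 4–1.
Singh beats each rival — Varga (4–1), Tanaka (5–0), Quinn (5–0), Petrov (3–2), Okafor (4–1) — so Singh is the Condorcet winner.

Yes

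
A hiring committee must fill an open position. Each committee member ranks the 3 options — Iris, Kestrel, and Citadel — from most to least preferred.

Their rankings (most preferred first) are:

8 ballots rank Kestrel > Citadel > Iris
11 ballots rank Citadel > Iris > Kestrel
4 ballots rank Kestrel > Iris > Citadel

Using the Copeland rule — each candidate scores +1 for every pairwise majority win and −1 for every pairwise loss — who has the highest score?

Pairwise results:
  Iris vs Kestrel: Kestrel wins 12–11.
  Iris vs Citadel: Citadel wins 19–4.
  Kestrel vs Citadel: Kestrel wins 12–11.
Copeland scores (wins − losses):
  Iris: 0 − 2 = -2
  Kestrel: 2 − 0 = 2
  Citadel: 1 − 1 = 0
Kestrel has the best Copeland score.

Kestrel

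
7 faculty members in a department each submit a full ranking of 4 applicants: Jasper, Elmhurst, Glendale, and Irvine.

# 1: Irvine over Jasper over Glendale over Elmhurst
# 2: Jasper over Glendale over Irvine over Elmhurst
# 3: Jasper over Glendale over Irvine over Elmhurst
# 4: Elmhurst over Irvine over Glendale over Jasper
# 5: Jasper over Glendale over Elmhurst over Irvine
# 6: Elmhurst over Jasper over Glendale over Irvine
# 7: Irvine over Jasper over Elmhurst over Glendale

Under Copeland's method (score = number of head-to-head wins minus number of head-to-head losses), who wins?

Pairwise results:
  Jasper vs Elmhurst: Jasper wins 5–2.
  Jasper vs Glendale: Jasper wins 6–1.
  Jasper vs Irvine: Jasper wins 4–3.
  Elmhurst vs Glendale: Glendale wins 4–3.
  Elmhurst vs Irvine: Irvine wins 4–3.
  Glendale vs Irvine: Glendale wins 4–3.
Copeland scores (wins − losses):
  Jasper: 3 − 0 = 3
  Elmhurst: 0 − 3 = -3
  Glendale: 2 − 1 = 1
  Irvine: 1 − 2 = -1
Jasper has the best Copeland score.

Jasper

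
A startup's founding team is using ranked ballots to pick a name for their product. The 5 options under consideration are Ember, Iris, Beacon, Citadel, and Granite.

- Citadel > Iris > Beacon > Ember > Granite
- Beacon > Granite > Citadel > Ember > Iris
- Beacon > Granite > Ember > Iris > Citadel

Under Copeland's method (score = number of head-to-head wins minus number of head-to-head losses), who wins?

Beacon

Pairwise results:
  Ember vs Iris: Ember wins 2–1.
  Ember vs Beacon: Beacon wins 3–0.
  Ember vs Citadel: Citadel wins 2–1.
  Ember vs Granite: Granite wins 2–1.
  Iris vs Beacon: Beacon wins 2–1.
  Iris vs Citadel: Citadel wins 2–1.
  Iris vs Granite: Granite wins 2–1.
  Beacon vs Citadel: Beacon wins 2–1.
  Beacon vs Granite: Beacon wins 3–0.
  Citadel vs Granite: Granite wins 2–1.
Copeland scores (wins − losses):
  Ember: 1 − 3 = -2
  Iris: 0 − 4 = -4
  Beacon: 4 − 0 = 4
  Citadel: 2 − 2 = 0
  Granite: 3 − 1 = 2
Beacon has the best Copeland score.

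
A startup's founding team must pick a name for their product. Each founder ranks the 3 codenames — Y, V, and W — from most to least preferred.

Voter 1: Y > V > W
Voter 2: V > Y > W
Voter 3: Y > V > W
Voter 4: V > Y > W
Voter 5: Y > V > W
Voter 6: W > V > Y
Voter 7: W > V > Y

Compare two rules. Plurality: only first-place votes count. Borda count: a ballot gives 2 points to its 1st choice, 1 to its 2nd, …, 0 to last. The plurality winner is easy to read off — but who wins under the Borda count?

Plurality first-place counts: Y 3, V 2, W 2 → Y.
Borda totals: Y 8, V 9, W 4 → V.

V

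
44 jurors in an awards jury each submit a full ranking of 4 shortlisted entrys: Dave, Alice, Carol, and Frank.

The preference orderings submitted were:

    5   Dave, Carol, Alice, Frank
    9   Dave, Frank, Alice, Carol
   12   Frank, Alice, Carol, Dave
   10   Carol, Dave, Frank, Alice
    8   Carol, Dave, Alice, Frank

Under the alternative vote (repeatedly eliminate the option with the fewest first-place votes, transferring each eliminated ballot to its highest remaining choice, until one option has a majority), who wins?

Round 1: Carol 18, Dave 14, Frank 12, Alice 0. Alice has the fewest and is eliminated.
Round 2: Carol 18, Dave 14, Frank 12. Frank has the fewest and is eliminated.
Round 3: Carol 30, Dave 14. Carol has a majority.

Carol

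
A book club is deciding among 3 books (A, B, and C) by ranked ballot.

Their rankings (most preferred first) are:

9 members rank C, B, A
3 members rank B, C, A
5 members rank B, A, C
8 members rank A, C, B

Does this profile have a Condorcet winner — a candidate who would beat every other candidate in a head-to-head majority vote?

Head-to-head results (25 voters total):
A vs B: B wins 17–8.
A vs C: A wins 13–12.
B vs C: C wins 17–8.
No candidate beats all others: A beats C beats B beats A, a majority cycle.

No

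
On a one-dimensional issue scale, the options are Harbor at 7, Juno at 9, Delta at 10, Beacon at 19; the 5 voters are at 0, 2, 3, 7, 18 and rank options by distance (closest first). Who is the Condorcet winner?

With single-peaked preferences on a line, the Condorcet winner is the candidate closest to the median voter.
The median voter (position 3) is closest to Harbor at 7.
Check: Harbor vs Delta — voters closer to Harbor: 4 of 5.

Harbor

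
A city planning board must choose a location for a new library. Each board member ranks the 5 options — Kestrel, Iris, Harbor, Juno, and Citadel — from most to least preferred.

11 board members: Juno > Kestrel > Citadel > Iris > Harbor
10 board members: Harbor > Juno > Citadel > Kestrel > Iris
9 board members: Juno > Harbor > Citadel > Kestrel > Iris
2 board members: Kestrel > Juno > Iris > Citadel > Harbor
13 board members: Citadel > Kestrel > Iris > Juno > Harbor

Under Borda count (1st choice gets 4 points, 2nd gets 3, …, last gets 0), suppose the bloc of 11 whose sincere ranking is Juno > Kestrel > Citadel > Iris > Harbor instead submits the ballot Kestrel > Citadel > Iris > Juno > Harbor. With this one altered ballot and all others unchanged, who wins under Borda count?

Citadel

Borda totals with the altered ballot: Kestrel 110, Iris 52, Harbor 67, Juno 96, Citadel 125.
The switch changes the winner from Juno to Citadel.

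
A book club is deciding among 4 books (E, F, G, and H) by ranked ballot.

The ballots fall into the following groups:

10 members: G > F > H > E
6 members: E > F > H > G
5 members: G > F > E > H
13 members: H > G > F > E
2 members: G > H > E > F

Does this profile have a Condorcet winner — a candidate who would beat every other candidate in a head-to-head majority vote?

Head-to-head results (36 voters total):
E vs F: F wins 28–8.
E vs G: G wins 30–6.
E vs H: H wins 25–11.
F vs G: G wins 30–6.
F vs H: F wins 21–15.
G vs H: H wins 19–17.
No candidate beats all others: F beats H beats G beats F, a majority cycle.

No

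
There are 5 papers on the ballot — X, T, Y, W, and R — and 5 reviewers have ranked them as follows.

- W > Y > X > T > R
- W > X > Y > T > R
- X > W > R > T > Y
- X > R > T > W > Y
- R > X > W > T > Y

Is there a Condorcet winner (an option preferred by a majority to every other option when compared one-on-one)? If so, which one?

X

Head-to-head results (5 voters total):
X vs T: X wins 5–0.
X vs Y: X wins 4–1.
X vs W: X wins 3–2.
X vs R: X wins 4–1.
T vs Y: T wins 3–2.
T vs W: W wins 4–1.
T vs R: R wins 3–2.
Y vs W: W wins 5–0.
Y vs R: R wins 3–2.
W vs R: W wins 3–2.
X beats each rival — T (5–0), Y (4–1), W (3–2), R (4–1) — so X is the Condorcet winner.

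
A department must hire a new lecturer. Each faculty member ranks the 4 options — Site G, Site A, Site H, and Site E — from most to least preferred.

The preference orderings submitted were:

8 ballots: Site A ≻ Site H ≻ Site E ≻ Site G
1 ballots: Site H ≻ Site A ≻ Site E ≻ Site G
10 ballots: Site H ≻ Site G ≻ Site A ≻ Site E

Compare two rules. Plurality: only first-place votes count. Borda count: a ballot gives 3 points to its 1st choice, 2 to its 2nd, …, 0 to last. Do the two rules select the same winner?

Yes

Plurality first-place counts: Site G 0, Site A 8, Site H 11, Site E 0 → Site H.
Borda totals: Site G 20, Site A 36, Site H 49, Site E 9 → Site H.
The two rules agree on Site H.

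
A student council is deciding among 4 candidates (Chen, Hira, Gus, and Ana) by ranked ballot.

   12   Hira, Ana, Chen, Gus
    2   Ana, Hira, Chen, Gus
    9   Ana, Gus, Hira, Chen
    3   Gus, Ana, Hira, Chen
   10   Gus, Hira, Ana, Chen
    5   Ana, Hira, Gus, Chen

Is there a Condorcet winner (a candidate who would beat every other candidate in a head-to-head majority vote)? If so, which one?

No Condorcet winner

Head-to-head results (41 voters total):
Chen vs Hira: Hira wins 41–0.
Chen vs Gus: Gus wins 27–14.
Chen vs Ana: Ana wins 41–0.
Hira vs Gus: Gus wins 22–19.
Hira vs Ana: Hira wins 22–19.
Gus vs Ana: Ana wins 28–13.
No candidate beats all others: Hira beats Ana beats Gus beats Hira, a majority cycle.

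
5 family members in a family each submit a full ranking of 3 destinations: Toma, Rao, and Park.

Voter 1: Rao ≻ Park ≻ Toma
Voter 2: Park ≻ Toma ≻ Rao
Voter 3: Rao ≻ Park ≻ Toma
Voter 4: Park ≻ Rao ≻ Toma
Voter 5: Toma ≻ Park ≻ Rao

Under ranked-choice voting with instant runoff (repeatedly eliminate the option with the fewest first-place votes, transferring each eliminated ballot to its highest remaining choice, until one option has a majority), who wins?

Round 1: Rao 2, Park 2, Toma 1. Toma has the fewest and is eliminated.
Round 2: Park 3, Rao 2. Park has a majority.

Park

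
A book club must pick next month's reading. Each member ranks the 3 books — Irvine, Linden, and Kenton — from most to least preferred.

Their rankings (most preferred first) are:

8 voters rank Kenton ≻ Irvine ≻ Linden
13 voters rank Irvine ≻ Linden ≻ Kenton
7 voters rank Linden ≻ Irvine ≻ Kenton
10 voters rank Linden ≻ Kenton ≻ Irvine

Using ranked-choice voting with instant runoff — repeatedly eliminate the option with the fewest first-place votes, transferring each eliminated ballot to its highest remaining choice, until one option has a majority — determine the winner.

Round 1: Linden 17, Irvine 13, Kenton 8. Kenton has the fewest and is eliminated.
Round 2: Irvine 21, Linden 17. Irvine has a majority.

Irvine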